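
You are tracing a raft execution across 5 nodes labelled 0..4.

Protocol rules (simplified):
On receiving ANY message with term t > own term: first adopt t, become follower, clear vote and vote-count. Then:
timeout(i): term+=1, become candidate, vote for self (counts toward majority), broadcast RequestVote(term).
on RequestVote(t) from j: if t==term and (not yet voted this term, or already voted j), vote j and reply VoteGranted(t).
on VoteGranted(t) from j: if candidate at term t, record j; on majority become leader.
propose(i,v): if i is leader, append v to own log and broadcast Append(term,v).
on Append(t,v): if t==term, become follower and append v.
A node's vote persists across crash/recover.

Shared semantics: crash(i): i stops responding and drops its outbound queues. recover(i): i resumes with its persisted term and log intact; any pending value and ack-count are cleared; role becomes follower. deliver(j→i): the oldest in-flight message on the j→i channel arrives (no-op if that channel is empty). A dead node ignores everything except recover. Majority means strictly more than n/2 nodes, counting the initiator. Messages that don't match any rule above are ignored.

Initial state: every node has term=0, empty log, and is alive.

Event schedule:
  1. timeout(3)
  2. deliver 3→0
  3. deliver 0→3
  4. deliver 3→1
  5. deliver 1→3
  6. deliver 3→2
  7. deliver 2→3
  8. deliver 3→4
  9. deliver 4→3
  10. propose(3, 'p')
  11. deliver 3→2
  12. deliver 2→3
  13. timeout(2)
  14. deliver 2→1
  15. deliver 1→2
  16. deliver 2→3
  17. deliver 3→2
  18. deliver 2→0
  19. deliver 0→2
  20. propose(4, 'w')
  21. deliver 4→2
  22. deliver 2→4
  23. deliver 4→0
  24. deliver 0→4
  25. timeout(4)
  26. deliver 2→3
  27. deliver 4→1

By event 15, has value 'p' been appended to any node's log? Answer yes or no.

step 1 timeout(3): 3={cand,t=1,log=-}
step 2 deliver 3→0: 0={foll,t=1,log=-}
step 3 deliver 0→3: —
step 4 deliver 3→1: 1={foll,t=1,log=-}
step 5 deliver 1→3: 3={lead,t=1,log=-}
step 6 deliver 3→2: 2={foll,t=1,log=-}
step 7 deliver 2→3: —
step 8 deliver 3→4: 4={foll,t=1,log=-}
step 9 deliver 4→3: —
step 10 propose(3,'p'): 3={lead,t=1,log=p}
step 11 deliver 3→2: 2={foll,t=1,log=p}
step 12 deliver 2→3: —
step 13 timeout(2): 2={cand,t=2,log=p}
step 14 deliver 2→1: 1={foll,t=2,log=-}
step 15 deliver 1→2: —

yes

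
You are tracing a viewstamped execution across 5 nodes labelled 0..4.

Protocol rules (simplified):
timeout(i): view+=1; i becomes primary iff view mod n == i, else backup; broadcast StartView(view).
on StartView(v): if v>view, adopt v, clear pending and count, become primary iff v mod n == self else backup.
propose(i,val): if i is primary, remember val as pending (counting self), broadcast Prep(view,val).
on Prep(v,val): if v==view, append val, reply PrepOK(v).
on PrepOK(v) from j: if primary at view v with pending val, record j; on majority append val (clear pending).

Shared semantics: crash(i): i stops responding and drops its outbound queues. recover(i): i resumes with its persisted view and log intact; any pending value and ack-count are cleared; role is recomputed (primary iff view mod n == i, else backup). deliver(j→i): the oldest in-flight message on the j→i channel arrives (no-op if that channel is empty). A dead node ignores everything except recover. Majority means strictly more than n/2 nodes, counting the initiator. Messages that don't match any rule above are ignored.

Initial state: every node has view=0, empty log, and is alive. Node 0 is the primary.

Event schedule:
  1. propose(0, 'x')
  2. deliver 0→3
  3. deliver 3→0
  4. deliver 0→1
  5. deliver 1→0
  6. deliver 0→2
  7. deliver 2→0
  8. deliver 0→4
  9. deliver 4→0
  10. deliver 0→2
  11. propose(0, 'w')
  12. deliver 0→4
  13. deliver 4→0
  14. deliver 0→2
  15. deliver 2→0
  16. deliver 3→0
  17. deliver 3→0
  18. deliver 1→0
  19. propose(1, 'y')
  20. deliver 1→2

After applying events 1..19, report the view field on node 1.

0

[1] propose(0,'x') → ∅
[2] deliver 0→3 → N3(back v0 [x])
[3] deliver 3→0 → ∅
[4] deliver 0→1 → N1(back v0 [x])
[5] deliver 1→0 → N0(prim v0 [x])
[6] deliver 0→2 → N2(back v0 [x])
[7] deliver 2→0 → ∅
[8] deliver 0→4 → N4(back v0 [x])
[9] deliver 4→0 → ∅
[10] deliver 0→2 → ∅
[11] propose(0,'w') → ∅
[12] deliver 0→4 → N4(back v0 [x,w])
[13] deliver 4→0 → ∅
[14] deliver 0→2 → N2(back v0 [x,w])
[15] deliver 2→0 → N0(prim v0 [x,w])
[16] deliver 3→0 → ∅
[17] deliver 3→0 → ∅
[18] deliver 1→0 → ∅
[19] propose(1,'y') → ∅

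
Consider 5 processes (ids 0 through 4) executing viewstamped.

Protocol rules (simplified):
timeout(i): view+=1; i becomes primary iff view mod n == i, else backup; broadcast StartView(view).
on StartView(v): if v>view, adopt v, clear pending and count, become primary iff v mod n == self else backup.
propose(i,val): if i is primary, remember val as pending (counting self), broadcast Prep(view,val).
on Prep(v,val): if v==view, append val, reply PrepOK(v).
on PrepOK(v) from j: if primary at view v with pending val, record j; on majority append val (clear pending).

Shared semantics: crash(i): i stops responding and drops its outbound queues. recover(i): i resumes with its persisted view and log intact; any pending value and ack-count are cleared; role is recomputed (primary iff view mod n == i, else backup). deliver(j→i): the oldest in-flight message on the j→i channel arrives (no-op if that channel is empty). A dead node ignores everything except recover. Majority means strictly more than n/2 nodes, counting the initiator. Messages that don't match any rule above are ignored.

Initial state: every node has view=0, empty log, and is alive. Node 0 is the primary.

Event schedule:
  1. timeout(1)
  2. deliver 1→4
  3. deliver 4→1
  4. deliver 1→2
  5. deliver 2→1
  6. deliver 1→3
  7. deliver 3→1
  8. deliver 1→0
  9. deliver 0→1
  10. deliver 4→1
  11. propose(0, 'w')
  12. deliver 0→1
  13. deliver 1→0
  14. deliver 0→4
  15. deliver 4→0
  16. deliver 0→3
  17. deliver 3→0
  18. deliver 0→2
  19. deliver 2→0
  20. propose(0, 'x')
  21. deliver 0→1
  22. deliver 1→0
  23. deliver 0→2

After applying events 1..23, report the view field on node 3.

after 1 — timeout(1): n1:prim/v1/[-]
after 2 — deliver 1→4: n4:back/v1/[-]
after 3 — deliver 4→1: ·
after 4 — deliver 1→2: n2:back/v1/[-]
after 5 — deliver 2→1: ·
after 6 — deliver 1→3: n3:back/v1/[-]
after 7 — deliver 3→1: ·
after 8 — deliver 1→0: n0:back/v1/[-]
after 9 — deliver 0→1: ·
after 10 — deliver 4→1: ·
after 11 — propose(0,'w'): ·
after 12 — deliver 0→1: ·
after 13 — deliver 1→0: ·
after 14 — deliver 0→4: ·
after 15 — deliver 4→0: ·
after 16 — deliver 0→3: ·
after 17 — deliver 3→0: ·
after 18 — deliver 0→2: ·
after 19 — deliver 2→0: ·
after 20 — propose(0,'x'): ·
after 21 — deliver 0→1: ·
after 22 — deliver 1→0: ·
after 23 — deliver 0→2: ·

1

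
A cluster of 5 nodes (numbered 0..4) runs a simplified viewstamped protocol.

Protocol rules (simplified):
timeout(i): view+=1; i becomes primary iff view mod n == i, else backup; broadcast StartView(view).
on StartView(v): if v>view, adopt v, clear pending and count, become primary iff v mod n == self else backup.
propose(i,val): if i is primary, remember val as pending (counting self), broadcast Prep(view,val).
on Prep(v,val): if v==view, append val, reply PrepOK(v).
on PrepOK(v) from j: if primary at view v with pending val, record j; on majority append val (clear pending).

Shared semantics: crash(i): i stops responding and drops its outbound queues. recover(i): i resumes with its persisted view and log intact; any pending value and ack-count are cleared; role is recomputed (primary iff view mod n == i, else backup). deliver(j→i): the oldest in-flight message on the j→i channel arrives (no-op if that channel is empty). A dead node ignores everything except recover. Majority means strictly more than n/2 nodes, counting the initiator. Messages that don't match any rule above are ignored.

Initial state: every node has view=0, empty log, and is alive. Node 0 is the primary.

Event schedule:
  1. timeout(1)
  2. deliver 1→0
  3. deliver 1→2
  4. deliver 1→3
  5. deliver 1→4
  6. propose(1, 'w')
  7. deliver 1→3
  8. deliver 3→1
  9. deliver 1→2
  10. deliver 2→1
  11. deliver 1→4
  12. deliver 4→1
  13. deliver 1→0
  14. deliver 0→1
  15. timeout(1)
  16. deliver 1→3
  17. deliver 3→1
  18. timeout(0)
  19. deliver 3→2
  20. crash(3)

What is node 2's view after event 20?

1

1. timeout(1):  <1:prim v1 ->
2. deliver 1→0:  <0:back v1 ->
3. deliver 1→2:  <2:back v1 ->
4. deliver 1→3:  <3:back v1 ->
5. deliver 1→4:  <4:back v1 ->
6. propose(1,'w'):  nop
7. deliver 1→3:  <3:back v1 w>
8. deliver 3→1:  nop
9. deliver 1→2:  <2:back v1 w>
10. deliver 2→1:  <1:prim v1 w>
11. deliver 1→4:  <4:back v1 w>
12. deliver 4→1:  nop
13. deliver 1→0:  <0:back v1 w>
14. deliver 0→1:  nop
15. timeout(1):  <1:back v2 w>
16. deliver 1→3:  <3:back v2 w>
17. deliver 3→1:  nop
18. timeout(0):  <0:back v2 w>
19. deliver 3→2:  nop
20. crash(3):  <3:✗back v2 w>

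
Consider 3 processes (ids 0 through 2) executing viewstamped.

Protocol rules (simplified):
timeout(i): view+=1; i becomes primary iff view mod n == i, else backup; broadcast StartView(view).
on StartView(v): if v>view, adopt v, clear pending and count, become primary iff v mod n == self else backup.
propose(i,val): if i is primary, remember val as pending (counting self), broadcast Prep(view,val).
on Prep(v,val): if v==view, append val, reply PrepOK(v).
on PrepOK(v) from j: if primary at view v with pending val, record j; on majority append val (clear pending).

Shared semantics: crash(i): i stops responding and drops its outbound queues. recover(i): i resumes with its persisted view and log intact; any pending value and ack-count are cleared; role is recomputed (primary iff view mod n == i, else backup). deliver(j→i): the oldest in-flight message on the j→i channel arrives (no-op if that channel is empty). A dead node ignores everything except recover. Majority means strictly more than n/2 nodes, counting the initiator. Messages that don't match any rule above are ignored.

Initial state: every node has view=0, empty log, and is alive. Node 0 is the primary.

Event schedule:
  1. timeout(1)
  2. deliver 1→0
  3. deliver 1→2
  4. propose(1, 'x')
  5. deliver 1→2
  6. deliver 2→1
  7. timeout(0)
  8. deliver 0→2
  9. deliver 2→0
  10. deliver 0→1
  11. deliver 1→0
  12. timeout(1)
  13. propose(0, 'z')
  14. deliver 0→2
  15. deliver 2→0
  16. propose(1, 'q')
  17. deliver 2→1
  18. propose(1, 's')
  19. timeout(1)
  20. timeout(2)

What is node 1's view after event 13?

after 1 — timeout(1): n1:prim/v1/[-]
after 2 — deliver 1→0: n0:back/v1/[-]
after 3 — deliver 1→2: n2:back/v1/[-]
after 4 — propose(1,'x'): ·
after 5 — deliver 1→2: n2:back/v1/[x]
after 6 — deliver 2→1: n1:prim/v1/[x]
after 7 — timeout(0): n0:back/v2/[-]
after 8 — deliver 0→2: n2:prim/v2/[x]
after 9 — deliver 2→0: ·
after 10 — deliver 0→1: n1:back/v2/[x]
after 11 — deliver 1→0: ·
after 12 — timeout(1): n1:back/v3/[x]
after 13 — propose(0,'z'): ·

3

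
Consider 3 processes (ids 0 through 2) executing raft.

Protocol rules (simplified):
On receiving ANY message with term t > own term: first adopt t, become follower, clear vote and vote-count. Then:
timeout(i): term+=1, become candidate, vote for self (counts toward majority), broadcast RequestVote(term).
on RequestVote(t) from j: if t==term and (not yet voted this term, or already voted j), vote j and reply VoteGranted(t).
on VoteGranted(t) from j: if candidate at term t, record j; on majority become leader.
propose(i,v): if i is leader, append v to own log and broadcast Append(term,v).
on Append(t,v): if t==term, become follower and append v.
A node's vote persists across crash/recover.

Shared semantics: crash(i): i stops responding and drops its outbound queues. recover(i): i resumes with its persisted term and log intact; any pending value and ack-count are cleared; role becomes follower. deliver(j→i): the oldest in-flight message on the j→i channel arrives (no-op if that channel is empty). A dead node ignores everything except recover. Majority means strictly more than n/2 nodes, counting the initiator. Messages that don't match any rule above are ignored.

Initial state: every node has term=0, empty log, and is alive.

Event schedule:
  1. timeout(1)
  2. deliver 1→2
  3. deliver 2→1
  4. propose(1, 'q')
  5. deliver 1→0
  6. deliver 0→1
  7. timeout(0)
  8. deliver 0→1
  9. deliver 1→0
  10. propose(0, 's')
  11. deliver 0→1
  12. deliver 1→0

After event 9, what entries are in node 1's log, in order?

q

1. timeout(1):  <1:cand t1 ->
2. deliver 1→2:  <2:foll t1 ->
3. deliver 2→1:  <1:lead t1 ->
4. propose(1,'q'):  <1:lead t1 q>
5. deliver 1→0:  <0:foll t1 ->
6. deliver 0→1:  nop
7. timeout(0):  <0:cand t2 ->
8. deliver 0→1:  <1:foll t2 q>
9. deliver 1→0:  nop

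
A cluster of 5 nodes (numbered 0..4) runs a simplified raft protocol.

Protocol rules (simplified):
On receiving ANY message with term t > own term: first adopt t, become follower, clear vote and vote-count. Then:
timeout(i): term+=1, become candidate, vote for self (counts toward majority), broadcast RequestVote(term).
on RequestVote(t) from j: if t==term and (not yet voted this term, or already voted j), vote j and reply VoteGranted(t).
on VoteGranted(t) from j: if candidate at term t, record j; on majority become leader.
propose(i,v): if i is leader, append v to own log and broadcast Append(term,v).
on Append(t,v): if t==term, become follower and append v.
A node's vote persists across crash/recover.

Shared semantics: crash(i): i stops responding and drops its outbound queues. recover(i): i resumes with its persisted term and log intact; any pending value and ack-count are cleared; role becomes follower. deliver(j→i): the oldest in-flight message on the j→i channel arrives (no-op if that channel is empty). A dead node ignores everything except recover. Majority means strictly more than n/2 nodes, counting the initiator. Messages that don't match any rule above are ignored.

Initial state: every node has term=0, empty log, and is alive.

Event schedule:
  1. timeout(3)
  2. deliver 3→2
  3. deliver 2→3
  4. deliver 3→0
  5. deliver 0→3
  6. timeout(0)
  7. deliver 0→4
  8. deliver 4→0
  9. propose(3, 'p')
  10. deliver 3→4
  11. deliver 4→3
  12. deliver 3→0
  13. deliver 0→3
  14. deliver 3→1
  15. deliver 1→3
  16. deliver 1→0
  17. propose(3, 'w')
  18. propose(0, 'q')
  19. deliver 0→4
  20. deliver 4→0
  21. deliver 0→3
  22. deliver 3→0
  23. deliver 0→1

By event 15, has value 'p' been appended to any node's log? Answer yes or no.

yes

1. timeout(3):  <3:cand t1 ->
2. deliver 3→2:  <2:foll t1 ->
3. deliver 2→3:  nop
4. deliver 3→0:  <0:foll t1 ->
5. deliver 0→3:  <3:lead t1 ->
6. timeout(0):  <0:cand t2 ->
7. deliver 0→4:  <4:foll t2 ->
8. deliver 4→0:  nop
9. propose(3,'p'):  <3:lead t1 p>
10. deliver 3→4:  nop
11. deliver 4→3:  nop
12. deliver 3→0:  nop
13. deliver 0→3:  <3:foll t2 p>
14. deliver 3→1:  <1:foll t1 ->
15. deliver 1→3:  nop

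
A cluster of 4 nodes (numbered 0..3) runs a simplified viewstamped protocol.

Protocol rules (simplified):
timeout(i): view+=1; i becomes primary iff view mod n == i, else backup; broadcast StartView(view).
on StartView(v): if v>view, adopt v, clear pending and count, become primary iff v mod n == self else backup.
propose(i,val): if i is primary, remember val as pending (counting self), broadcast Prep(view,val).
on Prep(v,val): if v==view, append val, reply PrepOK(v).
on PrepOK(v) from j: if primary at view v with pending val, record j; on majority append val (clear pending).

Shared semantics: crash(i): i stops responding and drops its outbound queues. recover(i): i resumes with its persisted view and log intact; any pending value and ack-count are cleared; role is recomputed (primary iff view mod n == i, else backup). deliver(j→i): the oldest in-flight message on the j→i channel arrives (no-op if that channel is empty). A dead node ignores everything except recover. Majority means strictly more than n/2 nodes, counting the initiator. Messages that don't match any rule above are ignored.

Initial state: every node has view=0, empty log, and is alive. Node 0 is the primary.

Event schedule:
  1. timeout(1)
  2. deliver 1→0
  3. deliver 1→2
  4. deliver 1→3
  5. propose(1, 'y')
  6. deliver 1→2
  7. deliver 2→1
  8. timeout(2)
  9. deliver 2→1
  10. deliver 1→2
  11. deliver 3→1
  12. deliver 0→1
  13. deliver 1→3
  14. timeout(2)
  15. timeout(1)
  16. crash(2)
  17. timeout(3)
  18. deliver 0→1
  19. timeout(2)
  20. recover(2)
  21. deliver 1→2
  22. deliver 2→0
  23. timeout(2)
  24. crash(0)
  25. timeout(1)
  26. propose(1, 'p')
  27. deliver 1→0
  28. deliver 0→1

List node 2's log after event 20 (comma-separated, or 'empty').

[1] timeout(1) → N1(prim v1 [-])
[2] deliver 1→0 → N0(back v1 [-])
[3] deliver 1→2 → N2(back v1 [-])
[4] deliver 1→3 → N3(back v1 [-])
[5] propose(1,'y') → ∅
[6] deliver 1→2 → N2(back v1 [y])
[7] deliver 2→1 → ∅
[8] timeout(2) → N2(prim v2 [y])
[9] deliver 2→1 → N1(back v2 [-])
[10] deliver 1→2 → ∅
[11] deliver 3→1 → ∅
[12] deliver 0→1 → ∅
[13] deliver 1→3 → N3(back v1 [y])
[14] timeout(2) → N2(back v3 [y])
[15] timeout(1) → N1(back v3 [-])
[16] crash(2) → N2(✗back v3 [y])
[17] timeout(3) → N3(back v2 [y])
[18] deliver 0→1 → ∅
[19] timeout(2) → ∅
[20] recover(2) → N2(back v3 [y])

y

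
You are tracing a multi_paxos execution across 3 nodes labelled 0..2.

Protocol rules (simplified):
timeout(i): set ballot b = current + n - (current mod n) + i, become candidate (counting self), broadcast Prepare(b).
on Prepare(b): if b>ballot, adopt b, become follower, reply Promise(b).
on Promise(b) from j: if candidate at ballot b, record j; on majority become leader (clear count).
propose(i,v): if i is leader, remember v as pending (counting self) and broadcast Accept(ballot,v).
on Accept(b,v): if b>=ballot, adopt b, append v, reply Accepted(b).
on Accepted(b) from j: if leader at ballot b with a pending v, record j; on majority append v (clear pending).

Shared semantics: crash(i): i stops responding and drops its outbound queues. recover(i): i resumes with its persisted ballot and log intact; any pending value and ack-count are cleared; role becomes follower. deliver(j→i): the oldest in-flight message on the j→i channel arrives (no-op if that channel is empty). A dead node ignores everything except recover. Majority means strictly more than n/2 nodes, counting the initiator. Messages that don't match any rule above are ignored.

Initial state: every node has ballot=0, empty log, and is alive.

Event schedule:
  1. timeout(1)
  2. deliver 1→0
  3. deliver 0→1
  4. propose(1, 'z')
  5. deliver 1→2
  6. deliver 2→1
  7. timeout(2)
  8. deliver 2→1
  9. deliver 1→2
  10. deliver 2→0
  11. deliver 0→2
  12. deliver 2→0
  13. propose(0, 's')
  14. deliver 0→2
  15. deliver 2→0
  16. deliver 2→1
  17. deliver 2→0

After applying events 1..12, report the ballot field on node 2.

step 1 timeout(1): 1={cand,b=4,log=-}
step 2 deliver 1→0: 0={foll,b=4,log=-}
step 3 deliver 0→1: 1={lead,b=4,log=-}
step 4 propose(1,'z'): —
step 5 deliver 1→2: 2={foll,b=4,log=-}
step 6 deliver 2→1: —
step 7 timeout(2): 2={cand,b=8,log=-}
step 8 deliver 2→1: 1={foll,b=8,log=-}
step 9 deliver 1→2: —
step 10 deliver 2→0: 0={foll,b=8,log=-}
step 11 deliver 0→2: 2={lead,b=8,log=-}
step 12 deliver 2→0: —

8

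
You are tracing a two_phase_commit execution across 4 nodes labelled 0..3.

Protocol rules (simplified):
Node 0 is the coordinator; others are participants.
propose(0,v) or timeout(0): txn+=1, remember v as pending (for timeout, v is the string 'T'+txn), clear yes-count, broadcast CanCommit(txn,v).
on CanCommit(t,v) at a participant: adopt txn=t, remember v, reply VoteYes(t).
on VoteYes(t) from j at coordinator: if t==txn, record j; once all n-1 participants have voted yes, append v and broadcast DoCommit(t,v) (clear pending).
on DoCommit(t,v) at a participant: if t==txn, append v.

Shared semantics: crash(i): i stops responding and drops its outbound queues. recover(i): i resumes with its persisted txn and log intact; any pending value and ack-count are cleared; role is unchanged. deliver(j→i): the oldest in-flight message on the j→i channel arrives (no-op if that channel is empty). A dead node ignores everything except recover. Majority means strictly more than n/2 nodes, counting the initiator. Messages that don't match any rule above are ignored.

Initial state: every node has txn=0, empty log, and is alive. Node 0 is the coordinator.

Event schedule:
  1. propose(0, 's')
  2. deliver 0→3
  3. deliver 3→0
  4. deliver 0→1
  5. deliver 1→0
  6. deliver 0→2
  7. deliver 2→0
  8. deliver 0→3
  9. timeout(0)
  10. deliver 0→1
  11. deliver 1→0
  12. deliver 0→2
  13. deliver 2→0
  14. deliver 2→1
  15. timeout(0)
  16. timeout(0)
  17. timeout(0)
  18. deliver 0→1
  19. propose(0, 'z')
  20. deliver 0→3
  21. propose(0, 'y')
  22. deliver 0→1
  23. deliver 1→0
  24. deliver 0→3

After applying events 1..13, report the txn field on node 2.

1

step 1 propose(0,'s'): 0={coor,t=1,log=-}
step 2 deliver 0→3: 3={part,t=1,log=-}
step 3 deliver 3→0: —
step 4 deliver 0→1: 1={part,t=1,log=-}
step 5 deliver 1→0: —
step 6 deliver 0→2: 2={part,t=1,log=-}
step 7 deliver 2→0: 0={coor,t=1,log=s}
step 8 deliver 0→3: 3={part,t=1,log=s}
step 9 timeout(0): 0={coor,t=2,log=s}
step 10 deliver 0→1: 1={part,t=1,log=s}
step 11 deliver 1→0: —
step 12 deliver 0→2: 2={part,t=1,log=s}
step 13 deliver 2→0: —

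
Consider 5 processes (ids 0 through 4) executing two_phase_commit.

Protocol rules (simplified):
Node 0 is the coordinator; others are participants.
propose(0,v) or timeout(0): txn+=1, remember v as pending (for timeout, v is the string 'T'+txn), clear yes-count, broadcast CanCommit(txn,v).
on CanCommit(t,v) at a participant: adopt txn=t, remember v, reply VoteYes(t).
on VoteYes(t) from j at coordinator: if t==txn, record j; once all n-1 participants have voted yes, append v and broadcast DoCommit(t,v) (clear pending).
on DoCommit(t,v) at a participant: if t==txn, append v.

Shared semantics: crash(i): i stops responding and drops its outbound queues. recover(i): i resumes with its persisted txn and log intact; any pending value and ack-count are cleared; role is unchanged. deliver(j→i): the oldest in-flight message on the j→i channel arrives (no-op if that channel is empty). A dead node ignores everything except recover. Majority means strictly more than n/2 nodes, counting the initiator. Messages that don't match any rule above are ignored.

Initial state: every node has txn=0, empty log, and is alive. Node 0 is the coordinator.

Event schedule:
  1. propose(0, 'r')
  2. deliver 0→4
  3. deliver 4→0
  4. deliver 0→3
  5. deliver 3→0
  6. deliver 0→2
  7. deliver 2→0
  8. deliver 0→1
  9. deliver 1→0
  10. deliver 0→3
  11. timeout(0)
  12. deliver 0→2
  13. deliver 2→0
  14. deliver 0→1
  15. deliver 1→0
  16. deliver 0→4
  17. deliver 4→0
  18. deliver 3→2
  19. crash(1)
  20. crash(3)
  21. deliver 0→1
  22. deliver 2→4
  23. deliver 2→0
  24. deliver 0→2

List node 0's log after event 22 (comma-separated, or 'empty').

r

after 1 — propose(0,'r'): n0:coor/t1/[-]
after 2 — deliver 0→4: n4:part/t1/[-]
after 3 — deliver 4→0: ·
after 4 — deliver 0→3: n3:part/t1/[-]
after 5 — deliver 3→0: ·
after 6 — deliver 0→2: n2:part/t1/[-]
after 7 — deliver 2→0: ·
after 8 — deliver 0→1: n1:part/t1/[-]
after 9 — deliver 1→0: n0:coor/t1/[r]
after 10 — deliver 0→3: n3:part/t1/[r]
after 11 — timeout(0): n0:coor/t2/[r]
after 12 — deliver 0→2: n2:part/t1/[r]
after 13 — deliver 2→0: ·
after 14 — deliver 0→1: n1:part/t1/[r]
after 15 — deliver 1→0: ·
after 16 — deliver 0→4: n4:part/t1/[r]
after 17 — deliver 4→0: ·
after 18 — deliver 3→2: ·
after 19 — crash(1): n1:✗part/t1/[r]
after 20 — crash(3): n3:✗part/t1/[r]
after 21 — deliver 0→1: ·
after 22 — deliver 2→4: ·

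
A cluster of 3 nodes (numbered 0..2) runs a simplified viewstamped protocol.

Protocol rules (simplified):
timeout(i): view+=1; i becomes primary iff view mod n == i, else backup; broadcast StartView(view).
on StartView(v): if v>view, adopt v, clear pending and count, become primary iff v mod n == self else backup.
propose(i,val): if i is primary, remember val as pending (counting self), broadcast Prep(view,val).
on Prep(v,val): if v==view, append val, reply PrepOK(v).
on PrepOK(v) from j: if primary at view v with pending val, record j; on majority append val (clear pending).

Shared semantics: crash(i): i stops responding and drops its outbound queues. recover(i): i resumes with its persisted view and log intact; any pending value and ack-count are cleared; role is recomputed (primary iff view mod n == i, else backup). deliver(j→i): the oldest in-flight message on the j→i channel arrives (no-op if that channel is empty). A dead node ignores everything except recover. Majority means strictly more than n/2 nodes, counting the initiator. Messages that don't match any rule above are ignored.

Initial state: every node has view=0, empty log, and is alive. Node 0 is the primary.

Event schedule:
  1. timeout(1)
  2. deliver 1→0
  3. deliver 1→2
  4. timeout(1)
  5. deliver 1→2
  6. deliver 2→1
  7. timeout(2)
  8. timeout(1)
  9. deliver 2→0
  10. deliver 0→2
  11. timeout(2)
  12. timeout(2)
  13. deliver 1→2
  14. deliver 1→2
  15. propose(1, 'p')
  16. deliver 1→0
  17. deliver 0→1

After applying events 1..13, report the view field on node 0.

after 1 — timeout(1): n1:prim/v1/[-]
after 2 — deliver 1→0: n0:back/v1/[-]
after 3 — deliver 1→2: n2:back/v1/[-]
after 4 — timeout(1): n1:back/v2/[-]
after 5 — deliver 1→2: n2:prim/v2/[-]
after 6 — deliver 2→1: ·
after 7 — timeout(2): n2:back/v3/[-]
after 8 — timeout(1): n1:back/v3/[-]
after 9 — deliver 2→0: n0:prim/v3/[-]
after 10 — deliver 0→2: ·
after 11 — timeout(2): n2:back/v4/[-]
after 12 — timeout(2): n2:prim/v5/[-]
after 13 — deliver 1→2: ·

3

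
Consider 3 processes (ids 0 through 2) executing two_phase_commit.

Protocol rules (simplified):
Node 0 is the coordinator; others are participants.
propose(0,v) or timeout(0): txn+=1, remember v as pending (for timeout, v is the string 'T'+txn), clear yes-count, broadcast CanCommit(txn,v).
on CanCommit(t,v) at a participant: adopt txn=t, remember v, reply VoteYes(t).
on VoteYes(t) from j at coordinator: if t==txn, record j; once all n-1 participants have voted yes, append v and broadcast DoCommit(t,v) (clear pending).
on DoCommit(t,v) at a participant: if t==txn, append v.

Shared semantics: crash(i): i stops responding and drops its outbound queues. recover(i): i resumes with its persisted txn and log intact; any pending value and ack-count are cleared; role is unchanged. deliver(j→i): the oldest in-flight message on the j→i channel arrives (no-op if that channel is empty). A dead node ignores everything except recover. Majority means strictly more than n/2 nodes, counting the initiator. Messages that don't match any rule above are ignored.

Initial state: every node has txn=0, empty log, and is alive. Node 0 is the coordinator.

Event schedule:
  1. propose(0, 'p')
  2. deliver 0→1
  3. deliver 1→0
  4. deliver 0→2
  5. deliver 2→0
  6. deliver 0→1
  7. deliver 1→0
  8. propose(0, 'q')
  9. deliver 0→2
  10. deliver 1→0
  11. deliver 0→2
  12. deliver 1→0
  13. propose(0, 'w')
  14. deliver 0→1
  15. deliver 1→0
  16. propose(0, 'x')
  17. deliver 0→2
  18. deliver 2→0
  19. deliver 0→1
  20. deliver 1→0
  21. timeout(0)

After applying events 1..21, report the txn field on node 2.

3

step 1 propose(0,'p'): 0={coor,t=1,log=-}
step 2 deliver 0→1: 1={part,t=1,log=-}
step 3 deliver 1→0: —
step 4 deliver 0→2: 2={part,t=1,log=-}
step 5 deliver 2→0: 0={coor,t=1,log=p}
step 6 deliver 0→1: 1={part,t=1,log=p}
step 7 deliver 1→0: —
step 8 propose(0,'q'): 0={coor,t=2,log=p}
step 9 deliver 0→2: 2={part,t=1,log=p}
step 10 deliver 1→0: —
step 11 deliver 0→2: 2={part,t=2,log=p}
step 12 deliver 1→0: —
step 13 propose(0,'w'): 0={coor,t=3,log=p}
step 14 deliver 0→1: 1={part,t=2,log=p}
step 15 deliver 1→0: —
step 16 propose(0,'x'): 0={coor,t=4,log=p}
step 17 deliver 0→2: 2={part,t=3,log=p}
step 18 deliver 2→0: —
step 19 deliver 0→1: 1={part,t=3,log=p}
step 20 deliver 1→0: —
step 21 timeout(0): 0={coor,t=5,log=p}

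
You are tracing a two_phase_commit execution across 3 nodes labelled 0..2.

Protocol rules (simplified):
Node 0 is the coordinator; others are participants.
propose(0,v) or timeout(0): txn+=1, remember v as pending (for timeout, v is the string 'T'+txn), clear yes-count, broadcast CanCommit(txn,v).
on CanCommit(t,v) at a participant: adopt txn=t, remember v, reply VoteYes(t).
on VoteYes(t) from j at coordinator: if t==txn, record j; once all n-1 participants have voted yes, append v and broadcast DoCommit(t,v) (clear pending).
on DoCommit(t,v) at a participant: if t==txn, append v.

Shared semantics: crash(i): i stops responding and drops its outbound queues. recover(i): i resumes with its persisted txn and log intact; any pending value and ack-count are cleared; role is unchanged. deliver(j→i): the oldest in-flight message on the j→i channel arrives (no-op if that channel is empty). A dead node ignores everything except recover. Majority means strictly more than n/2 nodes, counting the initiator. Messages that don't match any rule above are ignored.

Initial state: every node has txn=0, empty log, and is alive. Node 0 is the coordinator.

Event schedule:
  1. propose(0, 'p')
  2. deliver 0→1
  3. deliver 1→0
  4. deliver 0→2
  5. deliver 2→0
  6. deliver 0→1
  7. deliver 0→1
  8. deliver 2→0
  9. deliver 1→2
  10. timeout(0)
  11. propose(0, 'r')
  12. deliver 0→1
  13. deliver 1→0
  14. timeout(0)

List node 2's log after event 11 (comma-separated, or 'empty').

1. propose(0,'p'):  <0:coor t1 ->
2. deliver 0→1:  <1:part t1 ->
3. deliver 1→0:  nop
4. deliver 0→2:  <2:part t1 ->
5. deliver 2→0:  <0:coor t1 p>
6. deliver 0→1:  <1:part t1 p>
7. deliver 0→1:  nop
8. deliver 2→0:  nop
9. deliver 1→2:  nop
10. timeout(0):  <0:coor t2 p>
11. propose(0,'r'):  <0:coor t3 p>

empty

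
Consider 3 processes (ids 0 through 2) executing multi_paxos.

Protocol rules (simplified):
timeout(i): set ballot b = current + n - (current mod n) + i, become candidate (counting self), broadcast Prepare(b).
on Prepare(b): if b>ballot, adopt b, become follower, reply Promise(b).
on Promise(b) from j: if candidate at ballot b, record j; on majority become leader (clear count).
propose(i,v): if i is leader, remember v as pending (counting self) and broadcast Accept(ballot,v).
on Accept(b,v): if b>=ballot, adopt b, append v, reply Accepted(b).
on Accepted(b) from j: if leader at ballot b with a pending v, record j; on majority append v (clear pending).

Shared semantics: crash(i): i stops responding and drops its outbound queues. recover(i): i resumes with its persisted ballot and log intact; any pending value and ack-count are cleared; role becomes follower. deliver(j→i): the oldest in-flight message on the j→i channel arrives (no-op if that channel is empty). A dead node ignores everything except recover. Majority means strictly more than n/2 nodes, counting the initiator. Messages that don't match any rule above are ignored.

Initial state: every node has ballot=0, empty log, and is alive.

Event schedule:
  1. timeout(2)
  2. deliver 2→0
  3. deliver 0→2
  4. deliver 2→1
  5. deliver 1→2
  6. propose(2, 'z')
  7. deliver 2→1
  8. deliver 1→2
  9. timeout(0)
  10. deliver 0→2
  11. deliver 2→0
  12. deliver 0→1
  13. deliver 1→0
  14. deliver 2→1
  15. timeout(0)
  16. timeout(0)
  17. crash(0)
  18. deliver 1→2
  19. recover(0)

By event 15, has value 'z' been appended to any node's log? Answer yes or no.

1. timeout(2):  <2:cand b5 ->
2. deliver 2→0:  <0:foll b5 ->
3. deliver 0→2:  <2:lead b5 ->
4. deliver 2→1:  <1:foll b5 ->
5. deliver 1→2:  nop
6. propose(2,'z'):  nop
7. deliver 2→1:  <1:foll b5 z>
8. deliver 1→2:  <2:lead b5 z>
9. timeout(0):  <0:cand b6 ->
10. deliver 0→2:  <2:foll b6 z>
11. deliver 2→0:  nop
12. deliver 0→1:  <1:foll b6 z>
13. deliver 1→0:  <0:lead b6 ->
14. deliver 2→1:  nop
15. timeout(0):  <0:cand b9 ->

yes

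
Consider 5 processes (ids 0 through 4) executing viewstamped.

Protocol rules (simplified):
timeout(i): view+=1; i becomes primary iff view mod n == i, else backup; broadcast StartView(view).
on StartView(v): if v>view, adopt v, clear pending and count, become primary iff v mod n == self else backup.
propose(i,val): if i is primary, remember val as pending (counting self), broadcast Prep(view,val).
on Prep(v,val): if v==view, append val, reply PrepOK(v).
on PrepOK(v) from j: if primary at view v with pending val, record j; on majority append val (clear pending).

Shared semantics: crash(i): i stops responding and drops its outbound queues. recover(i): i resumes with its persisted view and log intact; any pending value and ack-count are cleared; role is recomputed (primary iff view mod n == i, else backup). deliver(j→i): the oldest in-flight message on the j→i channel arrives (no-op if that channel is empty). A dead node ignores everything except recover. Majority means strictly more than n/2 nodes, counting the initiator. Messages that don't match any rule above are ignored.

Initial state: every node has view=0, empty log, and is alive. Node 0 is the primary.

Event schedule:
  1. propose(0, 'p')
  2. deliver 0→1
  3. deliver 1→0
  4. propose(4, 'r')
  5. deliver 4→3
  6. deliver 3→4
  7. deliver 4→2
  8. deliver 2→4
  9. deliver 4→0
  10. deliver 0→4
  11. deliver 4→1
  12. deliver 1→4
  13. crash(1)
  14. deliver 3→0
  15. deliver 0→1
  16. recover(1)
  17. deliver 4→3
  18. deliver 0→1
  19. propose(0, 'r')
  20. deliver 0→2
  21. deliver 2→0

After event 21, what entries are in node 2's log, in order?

e1 propose(0,'p'): ·
e2 deliver 0→1: 1[back,v=0,p]
e3 deliver 1→0: ·
e4 propose(4,'r'): ·
e5 deliver 4→3: ·
e6 deliver 3→4: ·
e7 deliver 4→2: ·
e8 deliver 2→4: ·
e9 deliver 4→0: ·
e10 deliver 0→4: 4[back,v=0,p]
e11 deliver 4→1: ·
e12 deliver 1→4: ·
e13 crash(1): 1[✗back,v=0,p]
e14 deliver 3→0: ·
e15 deliver 0→1: ·
e16 recover(1): 1[back,v=0,p]
e17 deliver 4→3: ·
e18 deliver 0→1: ·
e19 propose(0,'r'): ·
e20 deliver 0→2: 2[back,v=0,p]
e21 deliver 2→0: ·

p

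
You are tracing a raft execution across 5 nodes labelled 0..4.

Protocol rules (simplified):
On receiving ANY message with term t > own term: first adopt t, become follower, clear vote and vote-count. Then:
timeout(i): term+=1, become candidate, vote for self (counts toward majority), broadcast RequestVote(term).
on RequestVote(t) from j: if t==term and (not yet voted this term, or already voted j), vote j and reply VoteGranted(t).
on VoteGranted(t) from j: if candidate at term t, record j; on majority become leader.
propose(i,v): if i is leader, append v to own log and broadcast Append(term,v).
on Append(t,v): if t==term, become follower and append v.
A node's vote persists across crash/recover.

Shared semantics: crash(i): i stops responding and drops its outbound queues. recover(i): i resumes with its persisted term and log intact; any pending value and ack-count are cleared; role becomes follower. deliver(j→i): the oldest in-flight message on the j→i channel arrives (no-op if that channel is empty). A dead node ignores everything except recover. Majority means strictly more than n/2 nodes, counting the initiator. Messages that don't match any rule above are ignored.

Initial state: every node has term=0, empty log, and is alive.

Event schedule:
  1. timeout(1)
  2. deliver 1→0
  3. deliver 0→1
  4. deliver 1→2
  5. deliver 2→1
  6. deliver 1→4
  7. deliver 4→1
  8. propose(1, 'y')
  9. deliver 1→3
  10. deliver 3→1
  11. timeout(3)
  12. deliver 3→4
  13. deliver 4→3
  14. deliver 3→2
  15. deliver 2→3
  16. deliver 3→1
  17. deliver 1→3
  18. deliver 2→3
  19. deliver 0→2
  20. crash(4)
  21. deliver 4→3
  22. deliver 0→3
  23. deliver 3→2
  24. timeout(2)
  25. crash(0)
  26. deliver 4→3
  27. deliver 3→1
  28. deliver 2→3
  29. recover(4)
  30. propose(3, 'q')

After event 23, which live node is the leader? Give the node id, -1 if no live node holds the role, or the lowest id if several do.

3

1. timeout(1):  <1:cand t1 ->
2. deliver 1→0:  <0:foll t1 ->
3. deliver 0→1:  nop
4. deliver 1→2:  <2:foll t1 ->
5. deliver 2→1:  <1:lead t1 ->
6. deliver 1→4:  <4:foll t1 ->
7. deliver 4→1:  nop
8. propose(1,'y'):  <1:lead t1 y>
9. deliver 1→3:  <3:foll t1 ->
10. deliver 3→1:  nop
11. timeout(3):  <3:cand t2 ->
12. deliver 3→4:  <4:foll t2 ->
13. deliver 4→3:  nop
14. deliver 3→2:  <2:foll t2 ->
15. deliver 2→3:  <3:lead t2 ->
16. deliver 3→1:  <1:foll t2 y>
17. deliver 1→3:  nop
18. deliver 2→3:  nop
19. deliver 0→2:  nop
20. crash(4):  <4:✗foll t2 ->
21. deliver 4→3:  nop
22. deliver 0→3:  nop
23. deliver 3→2:  nop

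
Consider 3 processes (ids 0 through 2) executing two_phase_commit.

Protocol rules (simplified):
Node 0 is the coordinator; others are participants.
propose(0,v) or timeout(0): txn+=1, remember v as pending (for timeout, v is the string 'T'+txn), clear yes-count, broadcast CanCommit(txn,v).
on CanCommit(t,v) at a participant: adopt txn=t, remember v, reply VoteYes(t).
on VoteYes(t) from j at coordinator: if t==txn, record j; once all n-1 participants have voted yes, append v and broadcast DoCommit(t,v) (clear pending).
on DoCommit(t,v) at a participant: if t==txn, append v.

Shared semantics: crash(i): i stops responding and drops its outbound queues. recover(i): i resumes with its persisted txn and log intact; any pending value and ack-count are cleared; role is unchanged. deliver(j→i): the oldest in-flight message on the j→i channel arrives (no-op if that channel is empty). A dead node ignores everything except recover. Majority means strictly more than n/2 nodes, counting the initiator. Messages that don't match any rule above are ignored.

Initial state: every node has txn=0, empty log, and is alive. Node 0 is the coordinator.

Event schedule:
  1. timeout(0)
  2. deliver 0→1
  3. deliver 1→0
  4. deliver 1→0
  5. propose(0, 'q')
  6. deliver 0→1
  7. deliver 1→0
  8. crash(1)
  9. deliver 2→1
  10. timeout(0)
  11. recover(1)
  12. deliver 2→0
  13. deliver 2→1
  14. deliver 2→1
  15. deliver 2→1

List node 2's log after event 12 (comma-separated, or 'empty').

empty

step 1 timeout(0): 0={coor,t=1,log=-}
step 2 deliver 0→1: 1={part,t=1,log=-}
step 3 deliver 1→0: —
step 4 deliver 1→0: —
step 5 propose(0,'q'): 0={coor,t=2,log=-}
step 6 deliver 0→1: 1={part,t=2,log=-}
step 7 deliver 1→0: —
step 8 crash(1): 1={✗part,t=2,log=-}
step 9 deliver 2→1: —
step 10 timeout(0): 0={coor,t=3,log=-}
step 11 recover(1): 1={part,t=2,log=-}
step 12 deliver 2→0: —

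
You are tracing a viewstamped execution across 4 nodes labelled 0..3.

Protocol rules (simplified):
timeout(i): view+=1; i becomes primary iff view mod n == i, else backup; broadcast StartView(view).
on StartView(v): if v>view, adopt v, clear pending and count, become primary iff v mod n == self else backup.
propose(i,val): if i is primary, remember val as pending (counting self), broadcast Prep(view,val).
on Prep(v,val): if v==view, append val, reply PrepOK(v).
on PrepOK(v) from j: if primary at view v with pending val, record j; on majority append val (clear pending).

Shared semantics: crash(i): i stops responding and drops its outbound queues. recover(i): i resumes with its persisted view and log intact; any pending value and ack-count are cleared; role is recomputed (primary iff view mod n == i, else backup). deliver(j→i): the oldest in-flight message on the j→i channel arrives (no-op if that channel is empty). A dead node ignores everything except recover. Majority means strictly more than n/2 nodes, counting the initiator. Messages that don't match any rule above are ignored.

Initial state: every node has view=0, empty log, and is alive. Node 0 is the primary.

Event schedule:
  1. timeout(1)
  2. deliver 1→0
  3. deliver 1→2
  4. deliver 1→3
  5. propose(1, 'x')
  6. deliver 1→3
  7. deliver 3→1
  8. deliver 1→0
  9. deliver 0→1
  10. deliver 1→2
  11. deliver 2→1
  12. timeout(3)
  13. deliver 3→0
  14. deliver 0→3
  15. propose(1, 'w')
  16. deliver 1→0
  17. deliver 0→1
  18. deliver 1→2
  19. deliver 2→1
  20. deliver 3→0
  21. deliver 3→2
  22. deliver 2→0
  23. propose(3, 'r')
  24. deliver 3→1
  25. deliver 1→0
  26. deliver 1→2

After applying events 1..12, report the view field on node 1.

1

1. timeout(1):  <1:prim v1 ->
2. deliver 1→0:  <0:back v1 ->
3. deliver 1→2:  <2:back v1 ->
4. deliver 1→3:  <3:back v1 ->
5. propose(1,'x'):  nop
6. deliver 1→3:  <3:back v1 x>
7. deliver 3→1:  nop
8. deliver 1→0:  <0:back v1 x>
9. deliver 0→1:  <1:prim v1 x>
10. deliver 1→2:  <2:back v1 x>
11. deliver 2→1:  nop
12. timeout(3):  <3:back v2 x>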